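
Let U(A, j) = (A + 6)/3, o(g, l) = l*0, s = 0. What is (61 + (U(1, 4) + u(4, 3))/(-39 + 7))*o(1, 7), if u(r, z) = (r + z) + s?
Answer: 0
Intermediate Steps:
u(r, z) = r + z (u(r, z) = (r + z) + 0 = r + z)
o(g, l) = 0
U(A, j) = 2 + A/3 (U(A, j) = (6 + A)*(⅓) = 2 + A/3)
(61 + (U(1, 4) + u(4, 3))/(-39 + 7))*o(1, 7) = (61 + ((2 + (⅓)*1) + (4 + 3))/(-39 + 7))*0 = (61 + ((2 + ⅓) + 7)/(-32))*0 = (61 + (7/3 + 7)*(-1/32))*0 = (61 + (28/3)*(-1/32))*0 = (61 - 7/24)*0 = (1457/24)*0 = 0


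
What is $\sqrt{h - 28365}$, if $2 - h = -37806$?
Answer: $\sqrt{9443} \approx 97.175$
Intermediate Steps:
$h = 37808$ ($h = 2 - -37806 = 2 + 37806 = 37808$)
$\sqrt{h - 28365} = \sqrt{37808 - 28365} = \sqrt{9443}$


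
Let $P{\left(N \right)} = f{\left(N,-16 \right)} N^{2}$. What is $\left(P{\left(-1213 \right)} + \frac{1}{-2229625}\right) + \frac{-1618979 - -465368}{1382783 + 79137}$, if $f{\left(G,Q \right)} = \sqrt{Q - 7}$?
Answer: $- \frac{514424277559}{651906676000} + 1471369 i \sqrt{23} \approx -0.78911 + 7.0564 \cdot 10^{6} i$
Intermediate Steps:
$f{\left(G,Q \right)} = \sqrt{-7 + Q}$
$P{\left(N \right)} = i \sqrt{23} N^{2}$ ($P{\left(N \right)} = \sqrt{-7 - 16} N^{2} = \sqrt{-23} N^{2} = i \sqrt{23} N^{2}$)
$\left(P{\left(-1213 \right)} + \frac{1}{-2229625}\right) + \frac{-1618979 - -465368}{1382783 + 79137} = \left(i \sqrt{23} \left(-1213\right)^{2} + \frac{1}{-2229625}\right) + \frac{-1618979 - -465368}{1382783 + 79137} = \left(i \sqrt{23} \cdot 1471369 - \frac{1}{2229625}\right) + \frac{-1618979 + 465368}{1461920} = \left(1471369 i \sqrt{23} - \frac{1}{2229625}\right) - \frac{1153611}{1461920} = \left(- \frac{1}{2229625} + 1471369 i \sqrt{23}\right) - \frac{1153611}{1461920} = - \frac{514424277559}{651906676000} + 1471369 i \sqrt{23}$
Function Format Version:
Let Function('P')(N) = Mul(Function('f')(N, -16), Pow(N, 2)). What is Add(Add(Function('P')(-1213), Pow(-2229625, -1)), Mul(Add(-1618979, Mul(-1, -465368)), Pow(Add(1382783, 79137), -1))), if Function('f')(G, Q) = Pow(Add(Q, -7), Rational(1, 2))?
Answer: Add(Rational(-514424277559, 651906676000), Mul(1471369, I, Pow(23, Rational(1, 2)))) ≈ Add(-0.78911, Mul(7.0564e+6, I))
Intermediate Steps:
Function('f')(G, Q) = Pow(Add(-7, Q), Rational(1, 2))
Function('P')(N) = Mul(I, Pow(23, Rational(1, 2)), Pow(N, 2)) (Function('P')(N) = Mul(Pow(Add(-7, -16), Rational(1, 2)), Pow(N, 2)) = Mul(Pow(-23, Rational(1, 2)), Pow(N, 2)) = Mul(Mul(I, Pow(23, Rational(1, 2))), Pow(N, 2)) = Mul(I, Pow(23, Rational(1, 2)), Pow(N, 2)))
Add(Add(Function('P')(-1213), Pow(-2229625, -1)), Mul(Add(-1618979, Mul(-1, -465368)), Pow(Add(1382783, 79137), -1))) = Add(Add(Mul(I, Pow(23, Rational(1, 2)), Pow(-1213, 2)), Pow(-2229625, -1)), Mul(Add(-1618979, Mul(-1, -465368)), Pow(Add(1382783, 79137), -1))) = Add(Add(Mul(I, Pow(23, Rational(1, 2)), 1471369), Rational(-1, 2229625)), Mul(Add(-1618979, 465368), Pow(1461920, -1))) = Add(Add(Mul(1471369, I, Pow(23, Rational(1, 2))), Rational(-1, 2229625)), Mul(-1153611, Rational(1, 1461920))) = Add(Add(Rational(-1, 2229625), Mul(1471369, I, Pow(23, Rational(1, 2)))), Rational(-1153611, 1461920)) = Add(Rational(-514424277559, 651906676000), Mul(1471369, I, Pow(23, Rational(1, 2))))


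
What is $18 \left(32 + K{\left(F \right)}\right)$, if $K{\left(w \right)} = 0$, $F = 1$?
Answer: $576$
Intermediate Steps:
$18 \left(32 + K{\left(F \right)}\right) = 18 \left(32 + 0\right) = 18 \cdot 32 = 576$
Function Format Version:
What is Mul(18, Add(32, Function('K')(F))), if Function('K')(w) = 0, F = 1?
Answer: 576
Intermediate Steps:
Mul(18, Add(32, Function('K')(F))) = Mul(18, Add(32, 0)) = Mul(18, 32) = 576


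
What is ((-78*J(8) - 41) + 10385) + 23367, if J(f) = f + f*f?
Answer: 28095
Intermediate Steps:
J(f) = f + f²
((-78*J(8) - 41) + 10385) + 23367 = ((-624*(1 + 8) - 41) + 10385) + 23367 = ((-624*9 - 41) + 10385) + 23367 = ((-78*72 - 41) + 10385) + 23367 = ((-5616 - 41) + 10385) + 23367 = (-5657 + 10385) + 23367 = 4728 + 23367 = 28095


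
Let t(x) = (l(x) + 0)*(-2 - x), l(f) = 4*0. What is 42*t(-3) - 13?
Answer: -13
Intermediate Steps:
l(f) = 0
t(x) = 0 (t(x) = (0 + 0)*(-2 - x) = 0*(-2 - x) = 0)
42*t(-3) - 13 = 42*0 - 13 = 0 - 13 = -13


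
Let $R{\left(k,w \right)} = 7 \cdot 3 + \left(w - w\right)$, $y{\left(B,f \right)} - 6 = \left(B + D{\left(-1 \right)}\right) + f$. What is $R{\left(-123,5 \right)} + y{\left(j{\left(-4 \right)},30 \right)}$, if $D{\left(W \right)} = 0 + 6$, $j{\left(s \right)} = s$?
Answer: $59$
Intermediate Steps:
$D{\left(W \right)} = 6$
$y{\left(B,f \right)} = 12 + B + f$ ($y{\left(B,f \right)} = 6 + \left(\left(B + 6\right) + f\right) = 6 + \left(\left(6 + B\right) + f\right) = 6 + \left(6 + B + f\right) = 12 + B + f$)
$R{\left(k,w \right)} = 21$ ($R{\left(k,w \right)} = 21 + 0 = 21$)
$R{\left(-123,5 \right)} + y{\left(j{\left(-4 \right)},30 \right)} = 21 + \left(12 - 4 + 30\right) = 21 + 38 = 59$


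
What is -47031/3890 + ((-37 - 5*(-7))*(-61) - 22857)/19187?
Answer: -990822947/74637430 ≈ -13.275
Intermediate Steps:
-47031/3890 + ((-37 - 5*(-7))*(-61) - 22857)/19187 = -47031*1/3890 + ((-37 + 35)*(-61) - 22857)*(1/19187) = -47031/3890 + (-2*(-61) - 22857)*(1/19187) = -47031/3890 + (122 - 22857)*(1/19187) = -47031/3890 - 22735*1/19187 = -47031/3890 - 22735/19187 = -990822947/74637430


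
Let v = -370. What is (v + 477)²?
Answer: 11449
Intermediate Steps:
(v + 477)² = (-370 + 477)² = 107² = 11449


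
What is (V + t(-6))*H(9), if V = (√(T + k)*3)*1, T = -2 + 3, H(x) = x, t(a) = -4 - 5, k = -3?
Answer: -81 + 27*I*√2 ≈ -81.0 + 38.184*I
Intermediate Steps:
t(a) = -9
T = 1
V = 3*I*√2 (V = (√(1 - 3)*3)*1 = (√(-2)*3)*1 = ((I*√2)*3)*1 = (3*I*√2)*1 = 3*I*√2 ≈ 4.2426*I)
(V + t(-6))*H(9) = (3*I*√2 - 9)*9 = (-9 + 3*I*√2)*9 = -81 + 27*I*√2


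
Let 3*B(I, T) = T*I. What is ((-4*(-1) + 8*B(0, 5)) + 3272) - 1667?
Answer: 1609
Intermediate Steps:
B(I, T) = I*T/3 (B(I, T) = (T*I)/3 = (I*T)/3 = I*T/3)
((-4*(-1) + 8*B(0, 5)) + 3272) - 1667 = ((-4*(-1) + 8*((⅓)*0*5)) + 3272) - 1667 = ((4 + 8*0) + 3272) - 1667 = ((4 + 0) + 3272) - 1667 = (4 + 3272) - 1667 = 3276 - 1667 = 1609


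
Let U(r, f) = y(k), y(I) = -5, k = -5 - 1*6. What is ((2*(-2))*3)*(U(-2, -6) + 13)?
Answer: -96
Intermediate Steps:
k = -11 (k = -5 - 6 = -11)
U(r, f) = -5
((2*(-2))*3)*(U(-2, -6) + 13) = ((2*(-2))*3)*(-5 + 13) = -4*3*8 = -12*8 = -96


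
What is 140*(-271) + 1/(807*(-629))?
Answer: -19258457821/507603 ≈ -37940.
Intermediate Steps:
140*(-271) + 1/(807*(-629)) = -37940 + (1/807)*(-1/629) = -37940 - 1/507603 = -19258457821/507603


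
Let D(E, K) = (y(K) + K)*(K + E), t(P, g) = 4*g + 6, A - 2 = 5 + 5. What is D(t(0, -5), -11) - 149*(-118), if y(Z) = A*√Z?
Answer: 17857 - 300*I*√11 ≈ 17857.0 - 994.99*I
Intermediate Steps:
A = 12 (A = 2 + (5 + 5) = 2 + 10 = 12)
y(Z) = 12*√Z
t(P, g) = 6 + 4*g
D(E, K) = (E + K)*(K + 12*√K) (D(E, K) = (12*√K + K)*(K + E) = (K + 12*√K)*(E + K) = (E + K)*(K + 12*√K))
D(t(0, -5), -11) - 149*(-118) = ((-11)² + 12*(-11)^(3/2) + (6 + 4*(-5))*(-11) + 12*(6 + 4*(-5))*√(-11)) - 149*(-118) = (121 + 12*(-11*I*√11) + (6 - 20)*(-11) + 12*(6 - 20)*(I*√11)) + 17582 = (121 - 132*I*√11 - 14*(-11) + 12*(-14)*(I*√11)) + 17582 = (121 - 132*I*√11 + 154 - 168*I*√11) + 17582 = (275 - 300*I*√11) + 17582 = 17857 - 300*I*√11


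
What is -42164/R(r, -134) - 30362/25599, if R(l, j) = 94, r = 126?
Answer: -541105132/1203153 ≈ -449.74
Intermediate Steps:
-42164/R(r, -134) - 30362/25599 = -42164/94 - 30362/25599 = -42164*1/94 - 30362*1/25599 = -21082/47 - 30362/25599 = -541105132/1203153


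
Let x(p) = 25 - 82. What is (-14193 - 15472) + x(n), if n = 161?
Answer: -29722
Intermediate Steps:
x(p) = -57
(-14193 - 15472) + x(n) = (-14193 - 15472) - 57 = -29665 - 57 = -29722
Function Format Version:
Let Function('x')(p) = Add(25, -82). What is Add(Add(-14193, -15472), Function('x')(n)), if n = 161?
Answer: -29722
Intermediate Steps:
Function('x')(p) = -57
Add(Add(-14193, -15472), Function('x')(n)) = Add(Add(-14193, -15472), -57) = Add(-29665, -57) = -29722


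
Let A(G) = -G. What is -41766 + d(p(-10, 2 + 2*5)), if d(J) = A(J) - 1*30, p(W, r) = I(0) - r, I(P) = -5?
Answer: -41779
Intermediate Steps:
p(W, r) = -5 - r
d(J) = -30 - J (d(J) = -J - 1*30 = -J - 30 = -30 - J)
-41766 + d(p(-10, 2 + 2*5)) = -41766 + (-30 - (-5 - (2 + 2*5))) = -41766 + (-30 - (-5 - (2 + 10))) = -41766 + (-30 - (-5 - 1*12)) = -41766 + (-30 - (-5 - 12)) = -41766 + (-30 - 1*(-17)) = -41766 + (-30 + 17) = -41766 - 13 = -41779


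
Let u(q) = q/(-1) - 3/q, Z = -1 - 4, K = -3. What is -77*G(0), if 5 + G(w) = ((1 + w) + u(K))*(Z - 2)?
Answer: 3080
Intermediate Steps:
Z = -5
u(q) = -q - 3/q (u(q) = q*(-1) - 3/q = -q - 3/q)
G(w) = -40 - 7*w (G(w) = -5 + ((1 + w) + (-1*(-3) - 3/(-3)))*(-5 - 2) = -5 + ((1 + w) + (3 - 3*(-⅓)))*(-7) = -5 + ((1 + w) + (3 + 1))*(-7) = -5 + ((1 + w) + 4)*(-7) = -5 + (5 + w)*(-7) = -5 + (-35 - 7*w) = -40 - 7*w)
-77*G(0) = -77*(-40 - 7*0) = -77*(-40 + 0) = -77*(-40) = 3080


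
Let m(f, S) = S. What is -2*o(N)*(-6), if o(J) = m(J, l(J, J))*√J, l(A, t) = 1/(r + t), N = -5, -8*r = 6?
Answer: -48*I*√5/23 ≈ -4.6666*I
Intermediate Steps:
r = -¾ (r = -⅛*6 = -¾ ≈ -0.75000)
l(A, t) = 1/(-¾ + t)
o(J) = 4*√J/(-3 + 4*J) (o(J) = (4/(-3 + 4*J))*√J = 4*√J/(-3 + 4*J))
-2*o(N)*(-6) = -8*√(-5)/(-3 + 4*(-5))*(-6) = -8*I*√5/(-3 - 20)*(-6) = -8*I*√5/(-23)*(-6) = -8*I*√5*(-1)/23*(-6) = -(-8)*I*√5/23*(-6) = (8*I*√5/23)*(-6) = -48*I*√5/23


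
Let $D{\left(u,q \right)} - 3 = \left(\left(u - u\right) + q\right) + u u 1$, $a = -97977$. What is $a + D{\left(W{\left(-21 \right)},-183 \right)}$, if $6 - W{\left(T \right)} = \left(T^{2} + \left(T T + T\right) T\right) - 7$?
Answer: $70327507$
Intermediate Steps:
$W{\left(T \right)} = 13 - T^{2} - T \left(T + T^{2}\right)$ ($W{\left(T \right)} = 6 - \left(\left(T^{2} + \left(T T + T\right) T\right) - 7\right) = 6 - \left(\left(T^{2} + \left(T^{2} + T\right) T\right) - 7\right) = 6 - \left(\left(T^{2} + \left(T + T^{2}\right) T\right) - 7\right) = 6 - \left(\left(T^{2} + T \left(T + T^{2}\right)\right) - 7\right) = 6 - \left(-7 + T^{2} + T \left(T + T^{2}\right)\right) = 13 - T^{2} - T \left(T + T^{2}\right)$)
$D{\left(u,q \right)} = 3 + q + u^{2}$ ($D{\left(u,q \right)} = 3 + \left(\left(\left(u - u\right) + q\right) + u u 1\right) = 3 + \left(\left(0 + q\right) + u^{2} \cdot 1\right) = 3 + \left(q + u^{2}\right) = 3 + q + u^{2}$)
$a + D{\left(W{\left(-21 \right)},-183 \right)} = -97977 + \left(3 - 183 + \left(13 - \left(-21\right)^{3} - 2 \left(-21\right)^{2}\right)^{2}\right) = -97977 + \left(3 - 183 + \left(13 - -9261 - 882\right)^{2}\right) = -97977 + \left(3 - 183 + \left(13 + 9261 - 882\right)^{2}\right) = -97977 + \left(3 - 183 + 8392^{2}\right) = -97977 + \left(3 - 183 + 70425664\right) = -97977 + 70425484 = 70327507$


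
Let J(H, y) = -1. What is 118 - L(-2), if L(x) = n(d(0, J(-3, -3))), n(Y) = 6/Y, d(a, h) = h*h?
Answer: 112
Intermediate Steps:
d(a, h) = h**2
L(x) = 6 (L(x) = 6/((-1)**2) = 6/1 = 6*1 = 6)
118 - L(-2) = 118 - 1*6 = 118 - 6 = 112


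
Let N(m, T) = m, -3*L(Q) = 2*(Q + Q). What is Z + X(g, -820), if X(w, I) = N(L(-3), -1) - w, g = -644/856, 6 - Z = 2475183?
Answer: -529686861/214 ≈ -2.4752e+6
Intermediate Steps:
Z = -2475177 (Z = 6 - 1*2475183 = 6 - 2475183 = -2475177)
g = -161/214 (g = -644*1/856 = -161/214 ≈ -0.75234)
L(Q) = -4*Q/3 (L(Q) = -2*(Q + Q)/3 = -2*2*Q/3 = -4*Q/3)
X(w, I) = 4 - w (X(w, I) = -4/3*(-3) - w = 4 - w)
Z + X(g, -820) = -2475177 + (4 - 1*(-161/214)) = -2475177 + (4 + 161/214) = -2475177 + 1017/214 = -529686861/214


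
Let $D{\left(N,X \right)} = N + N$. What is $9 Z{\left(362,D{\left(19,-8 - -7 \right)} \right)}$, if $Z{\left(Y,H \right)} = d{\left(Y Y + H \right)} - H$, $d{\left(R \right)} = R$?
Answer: $1179396$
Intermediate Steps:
$D{\left(N,X \right)} = 2 N$
$Z{\left(Y,H \right)} = Y^{2}$ ($Z{\left(Y,H \right)} = \left(Y Y + H\right) - H = \left(Y^{2} + H\right) - H = \left(H + Y^{2}\right) - H = Y^{2}$)
$9 Z{\left(362,D{\left(19,-8 - -7 \right)} \right)} = 9 \cdot 362^{2} = 9 \cdot 131044 = 1179396$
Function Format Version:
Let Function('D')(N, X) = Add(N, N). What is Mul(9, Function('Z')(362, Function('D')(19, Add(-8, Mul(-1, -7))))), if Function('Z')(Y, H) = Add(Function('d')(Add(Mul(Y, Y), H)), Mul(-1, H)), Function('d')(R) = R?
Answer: 1179396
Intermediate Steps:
Function('D')(N, X) = Mul(2, N)
Function('Z')(Y, H) = Pow(Y, 2) (Function('Z')(Y, H) = Add(Add(Mul(Y, Y), H), Mul(-1, H)) = Add(Add(Pow(Y, 2), H), Mul(-1, H)) = Add(Add(H, Pow(Y, 2)), Mul(-1, H)) = Pow(Y, 2))
Mul(9, Function('Z')(362, Function('D')(19, Add(-8, Mul(-1, -7))))) = Mul(9, Pow(362, 2)) = Mul(9, 131044) = 1179396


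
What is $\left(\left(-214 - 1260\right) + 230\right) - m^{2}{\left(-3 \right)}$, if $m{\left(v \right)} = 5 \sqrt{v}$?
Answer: $-1169$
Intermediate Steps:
$\left(\left(-214 - 1260\right) + 230\right) - m^{2}{\left(-3 \right)} = \left(\left(-214 - 1260\right) + 230\right) - \left(5 \sqrt{-3}\right)^{2} = \left(-1474 + 230\right) - \left(5 i \sqrt{3}\right)^{2} = -1244 - \left(5 i \sqrt{3}\right)^{2} = -1244 - -75 = -1244 + 75 = -1169$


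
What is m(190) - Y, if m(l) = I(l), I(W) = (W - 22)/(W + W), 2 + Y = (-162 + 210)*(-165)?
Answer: 752632/95 ≈ 7922.4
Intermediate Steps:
Y = -7922 (Y = -2 + (-162 + 210)*(-165) = -2 + 48*(-165) = -2 - 7920 = -7922)
I(W) = (-22 + W)/(2*W) (I(W) = (-22 + W)/((2*W)) = (-22 + W)*(1/(2*W)) = (-22 + W)/(2*W))
m(l) = (-22 + l)/(2*l)
m(190) - Y = (½)*(-22 + 190)/190 - 1*(-7922) = (½)*(1/190)*168 + 7922 = 42/95 + 7922 = 752632/95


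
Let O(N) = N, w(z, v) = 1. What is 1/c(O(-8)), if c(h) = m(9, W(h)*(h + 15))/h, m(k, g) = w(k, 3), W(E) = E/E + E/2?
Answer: -8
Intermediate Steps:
W(E) = 1 + E/2 (W(E) = 1 + E*(1/2) = 1 + E/2)
m(k, g) = 1
c(h) = 1/h
1/c(O(-8)) = 1/(1/(-8)) = 1/(-1/8) = -8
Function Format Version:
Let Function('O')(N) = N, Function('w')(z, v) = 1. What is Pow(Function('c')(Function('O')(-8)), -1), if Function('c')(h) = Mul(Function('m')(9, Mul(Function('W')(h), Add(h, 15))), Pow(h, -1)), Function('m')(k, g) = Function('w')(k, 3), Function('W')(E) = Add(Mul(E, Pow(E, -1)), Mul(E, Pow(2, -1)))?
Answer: -8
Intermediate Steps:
Function('W')(E) = Add(1, Mul(Rational(1, 2), E)) (Function('W')(E) = Add(1, Mul(E, Rational(1, 2))) = Add(1, Mul(Rational(1, 2), E)))
Function('m')(k, g) = 1
Function('c')(h) = Pow(h, -1) (Function('c')(h) = Mul(1, Pow(h, -1)) = Pow(h, -1))
Pow(Function('c')(Function('O')(-8)), -1) = Pow(Pow(-8, -1), -1) = Pow(Rational(-1, 8), -1) = -8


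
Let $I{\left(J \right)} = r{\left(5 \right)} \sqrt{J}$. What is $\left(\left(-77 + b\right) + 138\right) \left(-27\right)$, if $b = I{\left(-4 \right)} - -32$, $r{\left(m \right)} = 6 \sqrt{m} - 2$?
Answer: $-2511 + 108 i - 324 i \sqrt{5} \approx -2511.0 - 616.49 i$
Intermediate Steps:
$r{\left(m \right)} = -2 + 6 \sqrt{m}$
$I{\left(J \right)} = \sqrt{J} \left(-2 + 6 \sqrt{5}\right)$ ($I{\left(J \right)} = \left(-2 + 6 \sqrt{5}\right) \sqrt{J} = \sqrt{J} \left(-2 + 6 \sqrt{5}\right)$)
$b = 32 + 2 i \left(-2 + 6 \sqrt{5}\right)$ ($b = \sqrt{-4} \left(-2 + 6 \sqrt{5}\right) - -32 = 2 i \left(-2 + 6 \sqrt{5}\right) + 32 = 32 + 2 i \left(-2 + 6 \sqrt{5}\right) \approx 32.0 + 22.833 i$)
$\left(\left(-77 + b\right) + 138\right) \left(-27\right) = \left(\left(-77 + \left(32 + 4 i \left(-1 + 3 \sqrt{5}\right)\right)\right) + 138\right) \left(-27\right) = \left(\left(-45 + 4 i \left(-1 + 3 \sqrt{5}\right)\right) + 138\right) \left(-27\right) = \left(93 + 4 i \left(-1 + 3 \sqrt{5}\right)\right) \left(-27\right) = -2511 - 108 i \left(-1 + 3 \sqrt{5}\right)$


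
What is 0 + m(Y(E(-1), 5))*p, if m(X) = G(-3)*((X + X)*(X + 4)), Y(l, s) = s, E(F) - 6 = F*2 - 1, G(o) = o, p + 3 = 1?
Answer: 540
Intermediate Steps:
p = -2 (p = -3 + 1 = -2)
E(F) = 5 + 2*F (E(F) = 6 + (F*2 - 1) = 6 + (2*F - 1) = 6 + (-1 + 2*F) = 5 + 2*F)
m(X) = -6*X*(4 + X) (m(X) = -3*(X + X)*(X + 4) = -3*2*X*(4 + X) = -6*X*(4 + X))
0 + m(Y(E(-1), 5))*p = 0 - 6*5*(4 + 5)*(-2) = 0 - 6*5*9*(-2) = 0 - 270*(-2) = 0 + 540 = 540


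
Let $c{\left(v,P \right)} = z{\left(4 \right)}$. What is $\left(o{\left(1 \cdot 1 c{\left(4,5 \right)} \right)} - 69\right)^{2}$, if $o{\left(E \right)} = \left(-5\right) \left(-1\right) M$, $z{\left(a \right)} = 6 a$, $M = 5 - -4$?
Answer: $576$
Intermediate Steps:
$M = 9$ ($M = 5 + 4 = 9$)
$c{\left(v,P \right)} = 24$ ($c{\left(v,P \right)} = 6 \cdot 4 = 24$)
$o{\left(E \right)} = 45$ ($o{\left(E \right)} = \left(-5\right) \left(-1\right) 9 = 5 \cdot 9 = 45$)
$\left(o{\left(1 \cdot 1 c{\left(4,5 \right)} \right)} - 69\right)^{2} = \left(45 - 69\right)^{2} = \left(-24\right)^{2} = 576$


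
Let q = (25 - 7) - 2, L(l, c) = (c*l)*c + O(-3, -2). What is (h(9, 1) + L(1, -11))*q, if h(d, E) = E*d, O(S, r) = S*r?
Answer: 2176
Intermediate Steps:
L(l, c) = 6 + l*c**2 (L(l, c) = (c*l)*c - 3*(-2) = l*c**2 + 6 = 6 + l*c**2)
q = 16 (q = 18 - 2 = 16)
(h(9, 1) + L(1, -11))*q = (1*9 + (6 + 1*(-11)**2))*16 = (9 + (6 + 1*121))*16 = (9 + (6 + 121))*16 = (9 + 127)*16 = 136*16 = 2176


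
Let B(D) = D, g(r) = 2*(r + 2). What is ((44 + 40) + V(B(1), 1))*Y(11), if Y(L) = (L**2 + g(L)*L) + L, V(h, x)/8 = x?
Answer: 38456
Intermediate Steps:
g(r) = 4 + 2*r (g(r) = 2*(2 + r) = 4 + 2*r)
V(h, x) = 8*x
Y(L) = L + L**2 + L*(4 + 2*L) (Y(L) = (L**2 + (4 + 2*L)*L) + L = (L**2 + L*(4 + 2*L)) + L = L + L**2 + L*(4 + 2*L))
((44 + 40) + V(B(1), 1))*Y(11) = ((44 + 40) + 8*1)*(11*(5 + 3*11)) = (84 + 8)*(11*(5 + 33)) = 92*(11*38) = 92*418 = 38456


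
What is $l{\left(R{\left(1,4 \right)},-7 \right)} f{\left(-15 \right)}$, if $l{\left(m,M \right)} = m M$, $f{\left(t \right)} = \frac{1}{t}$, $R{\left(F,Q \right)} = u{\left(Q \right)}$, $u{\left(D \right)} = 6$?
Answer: $\frac{14}{5} \approx 2.8$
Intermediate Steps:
$R{\left(F,Q \right)} = 6$
$l{\left(m,M \right)} = M m$
$l{\left(R{\left(1,4 \right)},-7 \right)} f{\left(-15 \right)} = \frac{\left(-7\right) 6}{-15} = \left(-42\right) \left(- \frac{1}{15}\right) = \frac{14}{5}$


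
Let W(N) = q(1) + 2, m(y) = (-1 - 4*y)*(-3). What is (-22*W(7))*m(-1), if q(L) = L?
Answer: 594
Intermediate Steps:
m(y) = 3 + 12*y
W(N) = 3 (W(N) = 1 + 2 = 3)
(-22*W(7))*m(-1) = (-22*3)*(3 + 12*(-1)) = -66*(3 - 12) = -66*(-9) = 594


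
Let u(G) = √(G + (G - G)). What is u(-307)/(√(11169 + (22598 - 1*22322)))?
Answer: I*√3513615/11445 ≈ 0.16378*I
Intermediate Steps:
u(G) = √G (u(G) = √(G + 0) = √G)
u(-307)/(√(11169 + (22598 - 1*22322))) = √(-307)/(√(11169 + (22598 - 1*22322))) = (I*√307)/(√(11169 + (22598 - 22322))) = (I*√307)/(√(11169 + 276)) = (I*√307)/(√11445) = (I*√307)*(√11445/11445) = I*√3513615/11445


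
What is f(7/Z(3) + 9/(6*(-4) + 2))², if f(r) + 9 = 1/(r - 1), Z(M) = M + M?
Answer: 11025/64 ≈ 172.27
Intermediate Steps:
Z(M) = 2*M
f(r) = -9 + 1/(-1 + r) (f(r) = -9 + 1/(r - 1) = -9 + 1/(-1 + r))
f(7/Z(3) + 9/(6*(-4) + 2))² = ((10 - 9*(7/((2*3)) + 9/(6*(-4) + 2)))/(-1 + (7/((2*3)) + 9/(6*(-4) + 2))))² = ((10 - 9*(7/6 + 9/(-24 + 2)))/(-1 + (7/6 + 9/(-24 + 2))))² = ((10 - 9*(7*(⅙) + 9/(-22)))/(-1 + (7*(⅙) + 9/(-22))))² = ((10 - 9*(7/6 + 9*(-1/22)))/(-1 + (7/6 + 9*(-1/22))))² = ((10 - 9*(7/6 - 9/22))/(-1 + (7/6 - 9/22)))² = ((10 - 9*25/33)/(-1 + 25/33))² = ((10 - 75/11)/(-8/33))² = (-33/8*35/11)² = (-105/8)² = 11025/64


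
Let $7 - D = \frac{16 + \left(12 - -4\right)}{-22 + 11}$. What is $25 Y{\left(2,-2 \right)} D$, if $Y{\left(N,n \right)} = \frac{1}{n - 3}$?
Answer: $- \frac{545}{11} \approx -49.545$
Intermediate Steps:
$D = \frac{109}{11}$ ($D = 7 - \frac{16 + \left(12 - -4\right)}{-22 + 11} = 7 - \frac{16 + \left(12 + 4\right)}{-11} = 7 - \left(16 + 16\right) \left(- \frac{1}{11}\right) = 7 - 32 \left(- \frac{1}{11}\right) = 7 - - \frac{32}{11} = 7 + \frac{32}{11} = \frac{109}{11} \approx 9.9091$)
$Y{\left(N,n \right)} = \frac{1}{-3 + n}$
$25 Y{\left(2,-2 \right)} D = \frac{25}{-3 - 2} \cdot \frac{109}{11} = \frac{25}{-5} \cdot \frac{109}{11} = 25 \left(- \frac{1}{5}\right) \frac{109}{11} = \left(-5\right) \frac{109}{11} = - \frac{545}{11}$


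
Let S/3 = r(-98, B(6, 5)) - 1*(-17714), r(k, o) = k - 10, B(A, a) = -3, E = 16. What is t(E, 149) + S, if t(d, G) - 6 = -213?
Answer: 52611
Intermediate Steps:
t(d, G) = -207 (t(d, G) = 6 - 213 = -207)
r(k, o) = -10 + k
S = 52818 (S = 3*((-10 - 98) - 1*(-17714)) = 3*(-108 + 17714) = 3*17606 = 52818)
t(E, 149) + S = -207 + 52818 = 52611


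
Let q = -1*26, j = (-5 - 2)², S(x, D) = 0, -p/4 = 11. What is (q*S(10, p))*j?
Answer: 0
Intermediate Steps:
p = -44 (p = -4*11 = -44)
j = 49 (j = (-7)² = 49)
q = -26
(q*S(10, p))*j = -26*0*49 = 0*49 = 0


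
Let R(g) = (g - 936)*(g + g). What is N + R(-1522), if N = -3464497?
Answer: 4017655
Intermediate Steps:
R(g) = 2*g*(-936 + g) (R(g) = (-936 + g)*(2*g) = 2*g*(-936 + g))
N + R(-1522) = -3464497 + 2*(-1522)*(-936 - 1522) = -3464497 + 2*(-1522)*(-2458) = -3464497 + 7482152 = 4017655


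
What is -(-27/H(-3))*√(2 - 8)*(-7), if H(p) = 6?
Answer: -63*I*√6/2 ≈ -77.159*I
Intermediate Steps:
-(-27/H(-3))*√(2 - 8)*(-7) = -(-27/6)*√(2 - 8)*(-7) = -(-27*⅙)*√(-6)*(-7) = -(-9*I*√6/2)*(-7) = -63*I*√6/2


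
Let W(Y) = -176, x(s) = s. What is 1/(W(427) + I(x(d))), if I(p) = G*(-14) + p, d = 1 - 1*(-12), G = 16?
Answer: -1/387 ≈ -0.0025840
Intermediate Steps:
d = 13 (d = 1 + 12 = 13)
I(p) = -224 + p (I(p) = 16*(-14) + p = -224 + p)
1/(W(427) + I(x(d))) = 1/(-176 + (-224 + 13)) = 1/(-176 - 211) = 1/(-387) = -1/387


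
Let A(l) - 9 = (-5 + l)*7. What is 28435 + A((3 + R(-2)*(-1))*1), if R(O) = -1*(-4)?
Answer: 28402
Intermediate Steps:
R(O) = 4
A(l) = -26 + 7*l (A(l) = 9 + (-5 + l)*7 = 9 + (-35 + 7*l) = -26 + 7*l)
28435 + A((3 + R(-2)*(-1))*1) = 28435 + (-26 + 7*((3 + 4*(-1))*1)) = 28435 + (-26 + 7*((3 - 4)*1)) = 28435 + (-26 + 7*(-1*1)) = 28435 + (-26 + 7*(-1)) = 28435 + (-26 - 7) = 28435 - 33 = 28402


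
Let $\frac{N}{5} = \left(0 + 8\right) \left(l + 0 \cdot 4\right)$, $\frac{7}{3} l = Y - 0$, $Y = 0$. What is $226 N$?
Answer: $0$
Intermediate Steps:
$l = 0$ ($l = \frac{3 \left(0 - 0\right)}{7} = \frac{3 \left(0 + 0\right)}{7} = \frac{3}{7} \cdot 0 = 0$)
$N = 0$ ($N = 5 \left(0 + 8\right) \left(0 + 0 \cdot 4\right) = 5 \cdot 8 \left(0 + 0\right) = 5 \cdot 8 \cdot 0 = 5 \cdot 0 = 0$)
$226 N = 226 \cdot 0 = 0$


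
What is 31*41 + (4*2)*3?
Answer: 1295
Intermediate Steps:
31*41 + (4*2)*3 = 1271 + 8*3 = 1271 + 24 = 1295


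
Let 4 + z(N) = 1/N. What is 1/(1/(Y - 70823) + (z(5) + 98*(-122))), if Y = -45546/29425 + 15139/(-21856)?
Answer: -227743093764255/2723761856017300949 ≈ -8.3613e-5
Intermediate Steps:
z(N) = -4 + 1/N
Y = -1440918451/643112800 (Y = -45546*1/29425 + 15139*(-1/21856) = -45546/29425 - 15139/21856 = -1440918451/643112800 ≈ -2.2405)
1/(1/(Y - 70823) + (z(5) + 98*(-122))) = 1/(1/(-1440918451/643112800 - 70823) + ((-4 + 1/5) + 98*(-122))) = 1/(1/(-45548618752851/643112800) + ((-4 + ⅕) - 11956)) = 1/(-643112800/45548618752851 + (-19/5 - 11956)) = 1/(-643112800/45548618752851 - 59799/5) = 1/(-2723761856017300949/227743093764255) = -227743093764255/2723761856017300949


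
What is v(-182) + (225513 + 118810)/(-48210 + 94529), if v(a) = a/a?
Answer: 55806/6617 ≈ 8.4337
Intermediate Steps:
v(a) = 1
v(-182) + (225513 + 118810)/(-48210 + 94529) = 1 + (225513 + 118810)/(-48210 + 94529) = 1 + 344323/46319 = 1 + 344323*(1/46319) = 1 + 49189/6617 = 55806/6617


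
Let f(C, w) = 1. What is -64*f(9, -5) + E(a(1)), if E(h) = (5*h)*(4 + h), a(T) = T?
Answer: -39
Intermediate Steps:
E(h) = 5*h*(4 + h)
-64*f(9, -5) + E(a(1)) = -64*1 + 5*1*(4 + 1) = -64 + 5*1*5 = -64 + 25 = -39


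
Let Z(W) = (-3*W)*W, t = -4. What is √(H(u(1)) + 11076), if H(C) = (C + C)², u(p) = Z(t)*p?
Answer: 2*√5073 ≈ 142.45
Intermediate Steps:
Z(W) = -3*W²
u(p) = -48*p (u(p) = (-3*(-4)²)*p = (-3*16)*p = -48*p)
H(C) = 4*C² (H(C) = (2*C)² = 4*C²)
√(H(u(1)) + 11076) = √(4*(-48*1)² + 11076) = √(4*(-48)² + 11076) = √(4*2304 + 11076) = √(9216 + 11076) = √20292 = 2*√5073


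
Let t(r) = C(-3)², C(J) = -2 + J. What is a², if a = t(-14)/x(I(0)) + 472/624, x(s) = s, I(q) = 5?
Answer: 201601/6084 ≈ 33.136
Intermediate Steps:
t(r) = 25 (t(r) = (-2 - 3)² = (-5)² = 25)
a = 449/78 (a = 25/5 + 472/624 = 25*(⅕) + 472*(1/624) = 5 + 59/78 = 449/78 ≈ 5.7564)
a² = (449/78)² = 201601/6084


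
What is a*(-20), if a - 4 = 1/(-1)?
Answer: -60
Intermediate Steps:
a = 3 (a = 4 + 1/(-1) = 4 - 1 = 3)
a*(-20) = 3*(-20) = -60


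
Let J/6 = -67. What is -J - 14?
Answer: 388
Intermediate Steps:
J = -402 (J = 6*(-67) = -402)
-J - 14 = -1*(-402) - 14 = 402 - 14 = 388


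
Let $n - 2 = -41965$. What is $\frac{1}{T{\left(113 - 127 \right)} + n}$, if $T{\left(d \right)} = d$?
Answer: $- \frac{1}{41977} \approx -2.3823 \cdot 10^{-5}$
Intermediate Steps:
$n = -41963$ ($n = 2 - 41965 = -41963$)
$\frac{1}{T{\left(113 - 127 \right)} + n} = \frac{1}{\left(113 - 127\right) - 41963} = \frac{1}{-14 - 41963} = \frac{1}{-41977} = - \frac{1}{41977}$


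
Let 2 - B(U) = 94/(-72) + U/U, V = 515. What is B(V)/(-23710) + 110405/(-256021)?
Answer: -94258541543/218529284760 ≈ -0.43133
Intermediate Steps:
B(U) = 83/36 (B(U) = 2 - (94/(-72) + U/U) = 2 - (94*(-1/72) + 1) = 2 - (-47/36 + 1) = 2 - 1*(-11/36) = 2 + 11/36 = 83/36)
B(V)/(-23710) + 110405/(-256021) = (83/36)/(-23710) + 110405/(-256021) = (83/36)*(-1/23710) + 110405*(-1/256021) = -83/853560 - 110405/256021 = -94258541543/218529284760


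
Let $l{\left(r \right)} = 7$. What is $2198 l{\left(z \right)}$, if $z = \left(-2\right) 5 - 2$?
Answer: $15386$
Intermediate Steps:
$z = -12$ ($z = -10 - 2 = -12$)
$2198 l{\left(z \right)} = 2198 \cdot 7 = 15386$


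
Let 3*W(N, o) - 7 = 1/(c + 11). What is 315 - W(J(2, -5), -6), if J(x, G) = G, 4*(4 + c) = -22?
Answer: 2812/9 ≈ 312.44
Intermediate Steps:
c = -19/2 (c = -4 + (¼)*(-22) = -4 - 11/2 = -19/2 ≈ -9.5000)
W(N, o) = 23/9 (W(N, o) = 7/3 + 1/(3*(-19/2 + 11)) = 7/3 + 1/(3*(3/2)) = 7/3 + (⅓)*(⅔) = 7/3 + 2/9 = 23/9)
315 - W(J(2, -5), -6) = 315 - 1*23/9 = 315 - 23/9 = 2812/9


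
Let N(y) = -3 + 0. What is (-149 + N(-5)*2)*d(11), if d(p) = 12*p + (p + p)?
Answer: -23870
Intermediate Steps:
N(y) = -3
d(p) = 14*p (d(p) = 12*p + 2*p = 14*p)
(-149 + N(-5)*2)*d(11) = (-149 - 3*2)*(14*11) = (-149 - 6)*154 = -155*154 = -23870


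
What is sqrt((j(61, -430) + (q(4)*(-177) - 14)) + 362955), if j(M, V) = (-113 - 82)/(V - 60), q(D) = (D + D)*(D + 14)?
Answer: sqrt(66140866)/14 ≈ 580.91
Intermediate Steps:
q(D) = 2*D*(14 + D) (q(D) = (2*D)*(14 + D) = 2*D*(14 + D))
j(M, V) = -195/(-60 + V)
sqrt((j(61, -430) + (q(4)*(-177) - 14)) + 362955) = sqrt((-195/(-60 - 430) + ((2*4*(14 + 4))*(-177) - 14)) + 362955) = sqrt((-195/(-490) + ((2*4*18)*(-177) - 14)) + 362955) = sqrt((-195*(-1/490) + (144*(-177) - 14)) + 362955) = sqrt((39/98 + (-25488 - 14)) + 362955) = sqrt((39/98 - 25502) + 362955) = sqrt(-2499157/98 + 362955) = sqrt(33070433/98) = sqrt(66140866)/14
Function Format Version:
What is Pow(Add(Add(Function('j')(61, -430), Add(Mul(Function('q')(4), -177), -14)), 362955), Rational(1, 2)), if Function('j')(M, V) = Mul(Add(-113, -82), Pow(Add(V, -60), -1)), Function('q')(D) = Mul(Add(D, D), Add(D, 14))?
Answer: Mul(Rational(1, 14), Pow(66140866, Rational(1, 2))) ≈ 580.91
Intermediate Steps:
Function('q')(D) = Mul(2, D, Add(14, D)) (Function('q')(D) = Mul(Mul(2, D), Add(14, D)) = Mul(2, D, Add(14, D)))
Function('j')(M, V) = Mul(-195, Pow(Add(-60, V), -1))
Pow(Add(Add(Function('j')(61, -430), Add(Mul(Function('q')(4), -177), -14)), 362955), Rational(1, 2)) = Pow(Add(Add(Mul(-195, Pow(Add(-60, -430), -1)), Add(Mul(Mul(2, 4, Add(14, 4)), -177), -14)), 362955), Rational(1, 2)) = Pow(Add(Add(Mul(-195, Pow(-490, -1)), Add(Mul(Mul(2, 4, 18), -177), -14)), 362955), Rational(1, 2)) = Pow(Add(Add(Mul(-195, Rational(-1, 490)), Add(Mul(144, -177), -14)), 362955), Rational(1, 2)) = Pow(Add(Add(Rational(39, 98), Add(-25488, -14)), 362955), Rational(1, 2)) = Pow(Add(Add(Rational(39, 98), -25502), 362955), Rational(1, 2)) = Pow(Add(Rational(-2499157, 98), 362955), Rational(1, 2)) = Pow(Rational(33070433, 98), Rational(1, 2)) = Mul(Rational(1, 14), Pow(66140866, Rational(1, 2)))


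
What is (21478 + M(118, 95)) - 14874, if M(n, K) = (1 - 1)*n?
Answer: 6604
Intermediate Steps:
M(n, K) = 0 (M(n, K) = 0*n = 0)
(21478 + M(118, 95)) - 14874 = (21478 + 0) - 14874 = 21478 - 14874 = 6604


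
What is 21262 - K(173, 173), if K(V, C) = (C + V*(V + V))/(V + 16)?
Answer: 3958487/189 ≈ 20944.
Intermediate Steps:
K(V, C) = (C + 2*V²)/(16 + V) (K(V, C) = (C + V*(2*V))/(16 + V) = (C + 2*V²)/(16 + V))
21262 - K(173, 173) = 21262 - (173 + 2*173²)/(16 + 173) = 21262 - (173 + 2*29929)/189 = 21262 - (173 + 59858)/189 = 21262 - 60031/189 = 3958487/189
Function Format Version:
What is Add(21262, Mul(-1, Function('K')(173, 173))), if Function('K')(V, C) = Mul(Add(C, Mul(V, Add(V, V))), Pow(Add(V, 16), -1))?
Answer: Rational(3958487, 189) ≈ 20944.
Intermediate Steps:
Function('K')(V, C) = Mul(Pow(Add(16, V), -1), Add(C, Mul(2, Pow(V, 2)))) (Function('K')(V, C) = Mul(Add(C, Mul(V, Mul(2, V))), Pow(Add(16, V), -1)) = Mul(Add(C, Mul(2, Pow(V, 2))), Pow(Add(16, V), -1)) = Mul(Pow(Add(16, V), -1), Add(C, Mul(2, Pow(V, 2)))))
Add(21262, Mul(-1, Function('K')(173, 173))) = Add(21262, Mul(-1, Mul(Pow(Add(16, 173), -1), Add(173, Mul(2, Pow(173, 2)))))) = Add(21262, Mul(-1, Mul(Pow(189, -1), Add(173, Mul(2, 29929))))) = Add(21262, Mul(-1, Mul(Rational(1, 189), Add(173, 59858)))) = Add(21262, Mul(-1, Mul(Rational(1, 189), 60031))) = Add(21262, Mul(-1, Rational(60031, 189))) = Add(21262, Rational(-60031, 189)) = Rational(3958487, 189)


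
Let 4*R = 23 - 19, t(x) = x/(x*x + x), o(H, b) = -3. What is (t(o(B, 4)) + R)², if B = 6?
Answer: ¼ ≈ 0.25000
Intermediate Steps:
t(x) = x/(x + x²) (t(x) = x/(x² + x) = x/(x + x²))
R = 1 (R = (23 - 19)/4 = (¼)*4 = 1)
(t(o(B, 4)) + R)² = (1/(1 - 3) + 1)² = (1/(-2) + 1)² = (-½ + 1)² = (½)² = ¼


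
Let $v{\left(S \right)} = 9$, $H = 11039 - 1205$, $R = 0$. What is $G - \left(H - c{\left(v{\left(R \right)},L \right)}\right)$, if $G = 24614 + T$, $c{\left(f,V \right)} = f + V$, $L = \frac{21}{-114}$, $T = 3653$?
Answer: $\frac{700789}{38} \approx 18442.0$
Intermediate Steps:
$H = 9834$
$L = - \frac{7}{38}$ ($L = 21 \left(- \frac{1}{114}\right) = - \frac{7}{38} \approx -0.18421$)
$c{\left(f,V \right)} = V + f$
$G = 28267$ ($G = 24614 + 3653 = 28267$)
$G - \left(H - c{\left(v{\left(R \right)},L \right)}\right) = 28267 + \left(\left(- \frac{7}{38} + 9\right) - 9834\right) = 28267 + \left(\frac{335}{38} - 9834\right) = 28267 - \frac{373357}{38} = \frac{700789}{38}$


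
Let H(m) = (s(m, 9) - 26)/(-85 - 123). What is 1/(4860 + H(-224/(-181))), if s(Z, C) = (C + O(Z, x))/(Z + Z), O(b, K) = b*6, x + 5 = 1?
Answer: 93184/452882915 ≈ 0.00020576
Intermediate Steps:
x = -4 (x = -5 + 1 = -4)
O(b, K) = 6*b
s(Z, C) = (C + 6*Z)/(2*Z) (s(Z, C) = (C + 6*Z)/(Z + Z) = (C + 6*Z)/((2*Z)) = (C + 6*Z)*(1/(2*Z)) = (C + 6*Z)/(2*Z))
H(m) = 23/208 - 9/(416*m) (H(m) = ((3 + (½)*9/m) - 26)/(-85 - 123) = ((3 + 9/(2*m)) - 26)/(-208) = (-23 + 9/(2*m))*(-1/208) = 23/208 - 9/(416*m))
1/(4860 + H(-224/(-181))) = 1/(4860 + (-9 + 46*(-224/(-181)))/(416*((-224/(-181))))) = 1/(4860 + (-9 + 46*(-224*(-1/181)))/(416*((-224*(-1/181))))) = 1/(4860 + (-9 + 46*(224/181))/(416*(224/181))) = 1/(4860 + (1/416)*(181/224)*(-9 + 10304/181)) = 1/(4860 + (1/416)*(181/224)*(8675/181)) = 1/(4860 + 8675/93184) = 1/(452882915/93184) = 93184/452882915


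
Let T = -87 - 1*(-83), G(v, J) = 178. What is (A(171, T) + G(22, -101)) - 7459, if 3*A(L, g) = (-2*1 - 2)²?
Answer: -21827/3 ≈ -7275.7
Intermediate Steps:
T = -4 (T = -87 + 83 = -4)
A(L, g) = 16/3 (A(L, g) = (-2*1 - 2)²/3 = (-2 - 2)²/3 = (⅓)*(-4)² = (⅓)*16 = 16/3)
(A(171, T) + G(22, -101)) - 7459 = (16/3 + 178) - 7459 = 550/3 - 7459 = -21827/3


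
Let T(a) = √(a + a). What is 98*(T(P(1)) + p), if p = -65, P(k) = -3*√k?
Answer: -6370 + 98*I*√6 ≈ -6370.0 + 240.05*I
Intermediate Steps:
T(a) = √2*√a (T(a) = √(2*a) = √2*√a)
98*(T(P(1)) + p) = 98*(√2*√(-3*√1) - 65) = 98*(√2*√(-3*1) - 65) = 98*(√2*√(-3) - 65) = 98*(√2*(I*√3) - 65) = 98*(I*√6 - 65) = 98*(-65 + I*√6) = -6370 + 98*I*√6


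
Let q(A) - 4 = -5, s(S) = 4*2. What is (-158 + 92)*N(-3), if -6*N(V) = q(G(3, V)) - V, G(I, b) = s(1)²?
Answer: 22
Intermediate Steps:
s(S) = 8
G(I, b) = 64 (G(I, b) = 8² = 64)
q(A) = -1 (q(A) = 4 - 5 = -1)
N(V) = ⅙ + V/6 (N(V) = -(-1 - V)/6 = ⅙ + V/6)
(-158 + 92)*N(-3) = (-158 + 92)*(⅙ + (⅙)*(-3)) = -66*(⅙ - ½) = -66*(-⅓) = 22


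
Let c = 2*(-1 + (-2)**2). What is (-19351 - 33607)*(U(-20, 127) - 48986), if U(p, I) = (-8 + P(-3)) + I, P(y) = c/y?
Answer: 2588004502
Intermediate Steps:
c = 6 (c = 2*(-1 + 4) = 2*3 = 6)
P(y) = 6/y
U(p, I) = -10 + I (U(p, I) = (-8 + 6/(-3)) + I = (-8 + 6*(-1/3)) + I = (-8 - 2) + I = -10 + I)
(-19351 - 33607)*(U(-20, 127) - 48986) = (-19351 - 33607)*((-10 + 127) - 48986) = -52958*(117 - 48986) = -52958*(-48869) = 2588004502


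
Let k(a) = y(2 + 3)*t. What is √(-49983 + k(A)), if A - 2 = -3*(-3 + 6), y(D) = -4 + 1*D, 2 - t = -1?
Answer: 14*I*√255 ≈ 223.56*I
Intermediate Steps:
t = 3 (t = 2 - 1*(-1) = 2 + 1 = 3)
y(D) = -4 + D
A = -7 (A = 2 - 3*(-3 + 6) = 2 - 3*3 = 2 - 9 = -7)
k(a) = 3 (k(a) = (-4 + (2 + 3))*3 = (-4 + 5)*3 = 1*3 = 3)
√(-49983 + k(A)) = √(-49983 + 3) = √(-49980) = 14*I*√255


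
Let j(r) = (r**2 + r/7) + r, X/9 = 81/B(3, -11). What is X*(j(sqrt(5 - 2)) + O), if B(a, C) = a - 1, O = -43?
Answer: -14580 + 2916*sqrt(3)/7 ≈ -13858.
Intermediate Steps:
B(a, C) = -1 + a
X = 729/2 (X = 9*(81/(-1 + 3)) = 9*(81/2) = 729/2 ≈ 364.50)
j(r) = r**2 + 8*r/7 (j(r) = (r**2 + r/7) + r = r**2 + 8*r/7)
X*(j(sqrt(5 - 2)) + O) = 729*(sqrt(5 - 2)*(8 + 7*sqrt(5 - 2))/7 - 43)/2 = 729*(sqrt(3)*(8 + 7*sqrt(3))/7 - 43)/2 = 729*(-43 + sqrt(3)*(8 + 7*sqrt(3))/7)/2 = -31347/2 + 729*sqrt(3)*(8 + 7*sqrt(3))/14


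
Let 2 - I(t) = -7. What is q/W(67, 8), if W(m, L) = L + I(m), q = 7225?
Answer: 425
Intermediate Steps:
I(t) = 9 (I(t) = 2 - 1*(-7) = 2 + 7 = 9)
W(m, L) = 9 + L (W(m, L) = L + 9 = 9 + L)
q/W(67, 8) = 7225/(9 + 8) = 7225/17 = 7225*(1/17) = 425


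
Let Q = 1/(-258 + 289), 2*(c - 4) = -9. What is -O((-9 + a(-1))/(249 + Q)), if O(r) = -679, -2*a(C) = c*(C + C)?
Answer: 679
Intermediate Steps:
c = -1/2 (c = 4 + (1/2)*(-9) = 4 - 9/2 = -1/2 ≈ -0.50000)
a(C) = C/2 (a(C) = -(-1)*(C + C)/4 = -(-1)*2*C/4 = -(-1)*C/2 = C/2)
Q = 1/31 ≈ 0.032258
-O((-9 + a(-1))/(249 + Q)) = -1*(-679) = 679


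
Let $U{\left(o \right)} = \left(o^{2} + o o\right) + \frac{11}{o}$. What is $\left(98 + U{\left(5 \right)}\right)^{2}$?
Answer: $\frac{564001}{25} \approx 22560.0$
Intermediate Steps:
$U{\left(o \right)} = 2 o^{2} + \frac{11}{o}$ ($U{\left(o \right)} = \left(o^{2} + o^{2}\right) + \frac{11}{o} = 2 o^{2} + \frac{11}{o}$)
$\left(98 + U{\left(5 \right)}\right)^{2} = \left(98 + \frac{11 + 2 \cdot 5^{3}}{5}\right)^{2} = \left(98 + \frac{11 + 2 \cdot 125}{5}\right)^{2} = \left(98 + \frac{11 + 250}{5}\right)^{2} = \left(98 + \frac{1}{5} \cdot 261\right)^{2} = \left(98 + \frac{261}{5}\right)^{2} = \left(\frac{751}{5}\right)^{2} = \frac{564001}{25}$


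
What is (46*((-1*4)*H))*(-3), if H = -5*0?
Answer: 0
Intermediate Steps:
H = 0 (H = -1*0 = 0)
(46*((-1*4)*H))*(-3) = (46*(-1*4*0))*(-3) = (46*(-4*0))*(-3) = (46*0)*(-3) = 0*(-3) = 0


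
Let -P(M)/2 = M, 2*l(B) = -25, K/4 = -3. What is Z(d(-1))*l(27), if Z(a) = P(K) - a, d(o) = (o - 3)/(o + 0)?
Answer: -250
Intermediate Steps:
K = -12 (K = 4*(-3) = -12)
l(B) = -25/2 (l(B) = (½)*(-25) = -25/2)
P(M) = -2*M
d(o) = (-3 + o)/o
Z(a) = 24 - a (Z(a) = -2*(-12) - a = 24 - a)
Z(d(-1))*l(27) = (24 - (-3 - 1)/(-1))*(-25/2) = (24 - (-1)*(-4))*(-25/2) = (24 - 1*4)*(-25/2) = (24 - 4)*(-25/2) = 20*(-25/2) = -250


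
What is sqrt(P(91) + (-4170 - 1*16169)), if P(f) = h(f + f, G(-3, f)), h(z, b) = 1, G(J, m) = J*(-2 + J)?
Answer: I*sqrt(20338) ≈ 142.61*I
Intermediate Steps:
P(f) = 1
sqrt(P(91) + (-4170 - 1*16169)) = sqrt(1 + (-4170 - 1*16169)) = sqrt(1 + (-4170 - 16169)) = sqrt(1 - 20339) = sqrt(-20338) = I*sqrt(20338)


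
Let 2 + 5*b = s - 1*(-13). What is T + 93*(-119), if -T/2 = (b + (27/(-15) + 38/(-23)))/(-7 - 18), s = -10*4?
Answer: -31819753/2875 ≈ -11068.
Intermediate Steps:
s = -40
b = -29/5 (b = -2/5 + (-40 - 1*(-13))/5 = -2/5 + (-40 + 13)/5 = -2/5 + (1/5)*(-27) = -2/5 - 27/5 = -29/5 ≈ -5.8000)
T = -2128/2875 (T = -2*(-29/5 + (27/(-15) + 38/(-23)))/(-7 - 18) = -2*(-29/5 + (27*(-1/15) + 38*(-1/23)))/(-25) = -2*(-29/5 + (-9/5 - 38/23))*(-1)/25 = -2*(-29/5 - 397/115)*(-1)/25 = -(-2128)*(-1)/(115*25) = -2*1064/2875 = -2128/2875 ≈ -0.74017)
T + 93*(-119) = -2128/2875 + 93*(-119) = -2128/2875 - 11067 = -31819753/2875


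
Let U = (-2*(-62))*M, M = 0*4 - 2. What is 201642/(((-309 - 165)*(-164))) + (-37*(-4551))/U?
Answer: -543321859/803272 ≈ -676.39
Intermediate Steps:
M = -2 (M = 0 - 2 = -2)
U = -248 (U = -2*(-62)*(-2) = 124*(-2) = -248)
201642/(((-309 - 165)*(-164))) + (-37*(-4551))/U = 201642/(((-309 - 165)*(-164))) - 37*(-4551)/(-248) = 201642/((-474*(-164))) + 168387*(-1/248) = 201642/77736 - 168387/248 = 201642*(1/77736) - 168387/248 = 33607/12956 - 168387/248 = -543321859/803272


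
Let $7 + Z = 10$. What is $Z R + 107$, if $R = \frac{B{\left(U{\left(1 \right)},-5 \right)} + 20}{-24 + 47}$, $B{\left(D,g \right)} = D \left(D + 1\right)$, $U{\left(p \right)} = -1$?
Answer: $\frac{2521}{23} \approx 109.61$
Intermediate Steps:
$Z = 3$ ($Z = -7 + 10 = 3$)
$B{\left(D,g \right)} = D \left(1 + D\right)$
$R = \frac{20}{23}$ ($R = \frac{- (1 - 1) + 20}{-24 + 47} = \frac{\left(-1\right) 0 + 20}{23} = \left(0 + 20\right) \frac{1}{23} = 20 \cdot \frac{1}{23} = \frac{20}{23} \approx 0.86957$)
$Z R + 107 = 3 \cdot \frac{20}{23} + 107 = \frac{60}{23} + 107 = \frac{2521}{23}$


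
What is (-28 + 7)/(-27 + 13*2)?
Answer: 21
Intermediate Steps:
(-28 + 7)/(-27 + 13*2) = -21/(-27 + 26) = -21/(-1) = -1*(-21) = 21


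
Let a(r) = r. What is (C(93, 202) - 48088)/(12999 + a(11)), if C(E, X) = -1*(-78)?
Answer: -4801/1301 ≈ -3.6902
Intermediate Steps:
C(E, X) = 78
(C(93, 202) - 48088)/(12999 + a(11)) = (78 - 48088)/(12999 + 11) = -48010/13010 = -48010*1/13010 = -4801/1301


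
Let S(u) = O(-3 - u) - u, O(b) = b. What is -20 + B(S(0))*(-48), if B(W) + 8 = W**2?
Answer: -68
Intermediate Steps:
S(u) = -3 - 2*u (S(u) = (-3 - u) - u = -3 - 2*u)
B(W) = -8 + W**2
-20 + B(S(0))*(-48) = -20 + (-8 + (-3 - 2*0)**2)*(-48) = -20 + (-8 + (-3 + 0)**2)*(-48) = -20 + (-8 + (-3)**2)*(-48) = -20 + (-8 + 9)*(-48) = -20 + 1*(-48) = -20 - 48 = -68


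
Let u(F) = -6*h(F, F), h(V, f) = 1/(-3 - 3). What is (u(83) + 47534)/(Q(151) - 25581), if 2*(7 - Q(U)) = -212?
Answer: -47535/25468 ≈ -1.8665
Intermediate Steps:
h(V, f) = -1/6 (h(V, f) = 1/(-6) = -1/6)
Q(U) = 113 (Q(U) = 7 - 1/2*(-212) = 7 + 106 = 113)
u(F) = 1 (u(F) = -6*(-1/6) = 1)
(u(83) + 47534)/(Q(151) - 25581) = (1 + 47534)/(113 - 25581) = 47535/(-25468) = 47535*(-1/25468) = -47535/25468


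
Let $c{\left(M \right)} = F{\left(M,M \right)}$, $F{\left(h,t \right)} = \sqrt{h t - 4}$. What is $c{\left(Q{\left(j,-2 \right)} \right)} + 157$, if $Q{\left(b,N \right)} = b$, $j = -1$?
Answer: $157 + i \sqrt{3} \approx 157.0 + 1.732 i$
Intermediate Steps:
$F{\left(h,t \right)} = \sqrt{-4 + h t}$
$c{\left(M \right)} = \sqrt{-4 + M^{2}}$ ($c{\left(M \right)} = \sqrt{-4 + M M} = \sqrt{-4 + M^{2}}$)
$c{\left(Q{\left(j,-2 \right)} \right)} + 157 = \sqrt{-4 + \left(-1\right)^{2}} + 157 = \sqrt{-4 + 1} + 157 = \sqrt{-3} + 157 = i \sqrt{3} + 157 = 157 + i \sqrt{3}$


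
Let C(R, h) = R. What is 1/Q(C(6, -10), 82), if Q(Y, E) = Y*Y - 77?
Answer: -1/41 ≈ -0.024390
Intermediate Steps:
Q(Y, E) = -77 + Y² (Q(Y, E) = Y² - 77 = -77 + Y²)
1/Q(C(6, -10), 82) = 1/(-77 + 6²) = 1/(-77 + 36) = 1/(-41) = -1/41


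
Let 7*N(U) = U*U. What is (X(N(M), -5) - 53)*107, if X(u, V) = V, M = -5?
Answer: -6206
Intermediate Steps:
N(U) = U²/7 (N(U) = (U*U)/7 = U²/7)
(X(N(M), -5) - 53)*107 = (-5 - 53)*107 = -58*107 = -6206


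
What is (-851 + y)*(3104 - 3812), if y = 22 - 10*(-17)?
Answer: 466572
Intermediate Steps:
y = 192 (y = 22 + 170 = 192)
(-851 + y)*(3104 - 3812) = (-851 + 192)*(3104 - 3812) = -659*(-708) = 466572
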